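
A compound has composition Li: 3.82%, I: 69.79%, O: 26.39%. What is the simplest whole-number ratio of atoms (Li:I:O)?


Assume 100 g of compound, divide each mass% by atomic mass to get moles, then normalize by the smallest to get a raw atom ratio.
Moles per 100 g: Li: 3.82/6.941 = 0.5504, I: 69.79/126.904 = 0.5499, O: 26.39/15.999 = 1.6495
Raw ratio (divide by min = 0.5499): Li: 1.001, I: 1.0, O: 2.999
Multiply by 1 to clear fractions: Li: 1.001 ~= 1, I: 1.0 ~= 1, O: 2.999 ~= 3
Reduce by GCD to get the simplest whole-number ratio:

1:1:3


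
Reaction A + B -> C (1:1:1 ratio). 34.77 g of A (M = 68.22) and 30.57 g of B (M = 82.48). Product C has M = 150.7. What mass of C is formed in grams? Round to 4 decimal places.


Find moles of each reactant; the smaller value is the limiting reagent in a 1:1:1 reaction, so moles_C equals moles of the limiter.
n_A = mass_A / M_A = 34.77 / 68.22 = 0.509675 mol
n_B = mass_B / M_B = 30.57 / 82.48 = 0.370635 mol
Limiting reagent: B (smaller), n_limiting = 0.370635 mol
mass_C = n_limiting * M_C = 0.370635 * 150.7
mass_C = 55.8546945 g, rounded to 4 dp:

55.8547 g


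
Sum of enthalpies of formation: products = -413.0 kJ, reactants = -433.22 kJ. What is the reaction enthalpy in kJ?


dH_rxn = sum(dH_f products) - sum(dH_f reactants)
dH_rxn = -413.0 - (-433.22)
dH_rxn = 20.22 kJ:

20.22 kJ


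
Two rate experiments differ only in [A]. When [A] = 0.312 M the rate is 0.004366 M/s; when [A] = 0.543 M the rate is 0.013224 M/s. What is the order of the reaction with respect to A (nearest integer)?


Rate is proportional to [A]^n, so rate2/rate1 = ([A]2/[A]1)^n. Take logs to solve for n.
rate2/rate1 = 0.013224 / 0.004366 = 3.0289
[A]2/[A]1 = 0.543 / 0.312 = 1.7404
n = ln(3.0289) / ln(1.7404) = 2.0
Nearest integer order:

2


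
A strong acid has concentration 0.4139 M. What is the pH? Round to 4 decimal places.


A strong acid dissociates completely, so [H+] equals the given concentration.
pH = -log10([H+]) = -log10(0.4139)
pH = 0.38310457, rounded to 4 dp:

0.3831


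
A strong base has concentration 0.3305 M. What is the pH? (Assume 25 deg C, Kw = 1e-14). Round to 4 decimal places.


A strong base dissociates completely, so [OH-] equals the given concentration.
pOH = -log10([OH-]) = -log10(0.3305) = 0.480829
pH = 14 - pOH = 14 - 0.480829
pH = 13.519171, rounded to 4 dp:

13.5192


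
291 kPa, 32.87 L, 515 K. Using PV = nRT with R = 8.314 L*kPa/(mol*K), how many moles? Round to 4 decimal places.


PV = nRT, solve for n = PV / (RT).
PV = 291 * 32.87 = 9565.17
RT = 8.314 * 515 = 4281.71
n = 9565.17 / 4281.71
n = 2.23396026 mol, rounded to 4 dp:

2.2340 mol


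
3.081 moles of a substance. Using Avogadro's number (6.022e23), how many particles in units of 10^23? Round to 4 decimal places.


N = n * NA, then divide by 1e23 for the requested units.
N / 1e23 = n * 6.022
N / 1e23 = 3.081 * 6.022
N / 1e23 = 18.553782, rounded to 4 dp:

18.5538


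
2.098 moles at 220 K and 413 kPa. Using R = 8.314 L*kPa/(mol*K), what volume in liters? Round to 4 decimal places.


PV = nRT, solve for V = nRT / P.
nRT = 2.098 * 8.314 * 220 = 3837.4098
V = 3837.4098 / 413
V = 9.29154915 L, rounded to 4 dp:

9.2915 L


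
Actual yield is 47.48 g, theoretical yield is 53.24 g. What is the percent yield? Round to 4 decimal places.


% yield = 100 * actual / theoretical
% yield = 100 * 47.48 / 53.24
% yield = 89.18106687 %, rounded to 4 dp:

89.1811 %


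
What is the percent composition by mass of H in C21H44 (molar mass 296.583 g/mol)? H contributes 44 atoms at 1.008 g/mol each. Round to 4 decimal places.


pct = 100 * (n_elem * M_elem) / M_total
mass_contribution = 44 * 1.008 = 44.352 g/mol
pct = 100 * 44.352 / 296.583
pct = 14.95432982 %, rounded to 4 dp:

14.9543 %


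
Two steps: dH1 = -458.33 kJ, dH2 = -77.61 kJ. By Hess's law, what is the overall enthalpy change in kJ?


Hess's law: enthalpy is a state function, so add the step enthalpies.
dH_total = dH1 + dH2 = -458.33 + (-77.61)
dH_total = -535.94 kJ:

-535.94 kJ


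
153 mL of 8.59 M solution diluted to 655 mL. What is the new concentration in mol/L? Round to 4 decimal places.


Dilution: M1*V1 = M2*V2, solve for M2.
M2 = M1*V1 / V2
M2 = 8.59 * 153 / 655
M2 = 1314.27 / 655
M2 = 2.00651908 mol/L, rounded to 4 dp:

2.0065 mol/L


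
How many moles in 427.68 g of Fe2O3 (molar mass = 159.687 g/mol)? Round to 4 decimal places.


n = mass / M
n = 427.68 / 159.687
n = 2.67823931 mol, rounded to 4 dp:

2.6782 mol


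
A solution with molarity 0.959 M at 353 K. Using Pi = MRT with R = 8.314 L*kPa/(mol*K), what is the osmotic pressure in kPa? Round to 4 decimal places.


Osmotic pressure (van't Hoff): Pi = M*R*T.
RT = 8.314 * 353 = 2934.842
Pi = 0.959 * 2934.842
Pi = 2814.513478 kPa, rounded to 4 dp:

2814.5135 kPa


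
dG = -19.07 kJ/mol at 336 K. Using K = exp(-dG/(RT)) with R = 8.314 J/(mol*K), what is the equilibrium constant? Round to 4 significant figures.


dG is in kJ/mol; multiply by 1000 to match R in J/(mol*K).
RT = 8.314 * 336 = 2793.504 J/mol
exponent = -dG*1000 / (RT) = -(-19.07*1000) / 2793.504 = 6.82655189
K = exp(6.82655189)
K = 922.00615, rounded to 4 significant figures:

922.0


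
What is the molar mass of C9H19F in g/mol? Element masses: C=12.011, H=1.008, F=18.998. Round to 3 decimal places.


M = sum(count * atomic_mass) over atoms.
M = 9*12.011 + 19*1.008 + 1*18.998
M = 108.099 + 19.152 + 18.998
M = 146.249 g/mol, rounded to 3 dp:

146.249 g/mol


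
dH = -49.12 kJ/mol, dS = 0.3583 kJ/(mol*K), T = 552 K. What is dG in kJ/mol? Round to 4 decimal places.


Gibbs: dG = dH - T*dS (consistent units, dS already in kJ/(mol*K)).
T*dS = 552 * 0.3583 = 197.7816
dG = -49.12 - (197.7816)
dG = -246.9016 kJ/mol, rounded to 4 dp:

-246.9016 kJ/mol


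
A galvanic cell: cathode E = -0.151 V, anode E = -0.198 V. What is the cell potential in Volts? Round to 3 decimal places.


Standard cell potential: E_cell = E_cathode - E_anode.
E_cell = -0.151 - (-0.198)
E_cell = 0.047 V, rounded to 3 dp:

0.047 V


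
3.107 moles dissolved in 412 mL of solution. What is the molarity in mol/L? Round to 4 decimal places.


Convert volume to liters: V_L = V_mL / 1000.
V_L = 412 / 1000 = 0.412 L
M = n / V_L = 3.107 / 0.412
M = 7.54126214 mol/L, rounded to 4 dp:

7.5413 mol/L


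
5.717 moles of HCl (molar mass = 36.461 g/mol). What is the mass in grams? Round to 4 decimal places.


mass = n * M
mass = 5.717 * 36.461
mass = 208.447537 g, rounded to 4 dp:

208.4475 g


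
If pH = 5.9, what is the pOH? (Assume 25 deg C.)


At 25 deg C, pH + pOH = 14.
pOH = 14 - pH = 14 - 5.9
pOH = 8.1:

8.10


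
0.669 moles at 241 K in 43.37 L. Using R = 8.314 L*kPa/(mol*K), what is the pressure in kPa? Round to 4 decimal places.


PV = nRT, solve for P = nRT / V.
nRT = 0.669 * 8.314 * 241 = 1340.4579
P = 1340.4579 / 43.37
P = 30.90749135 kPa, rounded to 4 dp:

30.9075 kPa


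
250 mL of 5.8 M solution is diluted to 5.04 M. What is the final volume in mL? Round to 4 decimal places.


Dilution: M1*V1 = M2*V2, solve for V2.
V2 = M1*V1 / M2
V2 = 5.8 * 250 / 5.04
V2 = 1450.0 / 5.04
V2 = 287.6984127 mL, rounded to 4 dp:

287.6984 mL


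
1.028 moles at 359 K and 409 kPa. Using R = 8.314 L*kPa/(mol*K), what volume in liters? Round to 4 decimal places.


PV = nRT, solve for V = nRT / P.
nRT = 1.028 * 8.314 * 359 = 3068.2983
V = 3068.2983 / 409
V = 7.50195183 L, rounded to 4 dp:

7.5020 L


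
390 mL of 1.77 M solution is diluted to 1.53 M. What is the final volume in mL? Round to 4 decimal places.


Dilution: M1*V1 = M2*V2, solve for V2.
V2 = M1*V1 / M2
V2 = 1.77 * 390 / 1.53
V2 = 690.3 / 1.53
V2 = 451.17647059 mL, rounded to 4 dp:

451.1765 mL


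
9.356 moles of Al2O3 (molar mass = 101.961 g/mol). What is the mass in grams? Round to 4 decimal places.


mass = n * M
mass = 9.356 * 101.961
mass = 953.947116 g, rounded to 4 dp:

953.9471 g


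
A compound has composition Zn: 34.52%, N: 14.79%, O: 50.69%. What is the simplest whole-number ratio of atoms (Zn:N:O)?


Assume 100 g of compound, divide each mass% by atomic mass to get moles, then normalize by the smallest to get a raw atom ratio.
Moles per 100 g: Zn: 34.52/65.38 = 0.528, N: 14.79/14.007 = 1.0559, O: 50.69/15.999 = 3.1683
Raw ratio (divide by min = 0.528): Zn: 1.0, N: 2.0, O: 6.001
Multiply by 1 to clear fractions: Zn: 1.0 ~= 1, N: 2.0 ~= 2, O: 6.001 ~= 6
Reduce by GCD to get the simplest whole-number ratio:

1:2:6


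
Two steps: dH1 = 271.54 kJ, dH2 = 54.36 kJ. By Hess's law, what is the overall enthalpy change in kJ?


Hess's law: enthalpy is a state function, so add the step enthalpies.
dH_total = dH1 + dH2 = 271.54 + (54.36)
dH_total = 325.9 kJ:

325.90 kJ


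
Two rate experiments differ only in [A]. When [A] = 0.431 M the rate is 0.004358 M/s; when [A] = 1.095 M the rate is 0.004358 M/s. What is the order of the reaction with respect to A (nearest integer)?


Rate is proportional to [A]^n, so rate2/rate1 = ([A]2/[A]1)^n. Take logs to solve for n.
rate2/rate1 = 0.004358 / 0.004358 = 1.0
[A]2/[A]1 = 1.095 / 0.431 = 2.5406
n = ln(1.0) / ln(2.5406) = 0.0
Nearest integer order:

0


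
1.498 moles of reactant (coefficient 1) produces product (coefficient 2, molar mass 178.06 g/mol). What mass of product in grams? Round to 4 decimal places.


Use the coefficient ratio to convert reactant moles to product moles, then multiply by the product's molar mass.
moles_P = moles_R * (coeff_P / coeff_R) = 1.498 * (2/1) = 2.996
mass_P = moles_P * M_P = 2.996 * 178.06
mass_P = 533.46776 g, rounded to 4 dp:

533.4678 g


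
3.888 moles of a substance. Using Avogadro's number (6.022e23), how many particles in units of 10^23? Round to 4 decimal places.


N = n * NA, then divide by 1e23 for the requested units.
N / 1e23 = n * 6.022
N / 1e23 = 3.888 * 6.022
N / 1e23 = 23.413536, rounded to 4 dp:

23.4135


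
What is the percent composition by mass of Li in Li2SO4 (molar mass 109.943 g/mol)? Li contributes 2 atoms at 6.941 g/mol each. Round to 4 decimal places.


pct = 100 * (n_elem * M_elem) / M_total
mass_contribution = 2 * 6.941 = 13.882 g/mol
pct = 100 * 13.882 / 109.943
pct = 12.62654284 %, rounded to 4 dp:

12.6265 %


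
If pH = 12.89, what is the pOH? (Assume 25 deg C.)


At 25 deg C, pH + pOH = 14.
pOH = 14 - pH = 14 - 12.89
pOH = 1.11:

1.11


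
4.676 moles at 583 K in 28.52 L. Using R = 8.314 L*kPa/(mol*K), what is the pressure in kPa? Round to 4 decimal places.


PV = nRT, solve for P = nRT / V.
nRT = 4.676 * 8.314 * 583 = 22664.8619
P = 22664.8619 / 28.52
P = 794.70062763 kPa, rounded to 4 dp:

794.7006 kPa


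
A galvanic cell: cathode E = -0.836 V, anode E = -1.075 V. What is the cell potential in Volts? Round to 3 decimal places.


Standard cell potential: E_cell = E_cathode - E_anode.
E_cell = -0.836 - (-1.075)
E_cell = 0.239 V, rounded to 3 dp:

0.239 V


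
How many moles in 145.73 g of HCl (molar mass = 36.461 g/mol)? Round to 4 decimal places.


n = mass / M
n = 145.73 / 36.461
n = 3.99687337 mol, rounded to 4 dp:

3.9969 mol


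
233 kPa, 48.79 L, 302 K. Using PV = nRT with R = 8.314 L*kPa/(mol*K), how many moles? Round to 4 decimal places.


PV = nRT, solve for n = PV / (RT).
PV = 233 * 48.79 = 11368.07
RT = 8.314 * 302 = 2510.828
n = 11368.07 / 2510.828
n = 4.52761798 mol, rounded to 4 dp:

4.5276 mol


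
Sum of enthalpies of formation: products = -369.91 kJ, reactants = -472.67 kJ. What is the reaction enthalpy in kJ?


dH_rxn = sum(dH_f products) - sum(dH_f reactants)
dH_rxn = -369.91 - (-472.67)
dH_rxn = 102.76 kJ:

102.76 kJ


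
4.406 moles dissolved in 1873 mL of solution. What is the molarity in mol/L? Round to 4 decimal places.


Convert volume to liters: V_L = V_mL / 1000.
V_L = 1873 / 1000 = 1.873 L
M = n / V_L = 4.406 / 1.873
M = 2.35237587 mol/L, rounded to 4 dp:

2.3524 mol/L


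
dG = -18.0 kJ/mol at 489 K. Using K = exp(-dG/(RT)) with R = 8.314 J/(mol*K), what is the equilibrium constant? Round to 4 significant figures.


dG is in kJ/mol; multiply by 1000 to match R in J/(mol*K).
RT = 8.314 * 489 = 4065.546 J/mol
exponent = -dG*1000 / (RT) = -(-18.0*1000) / 4065.546 = 4.4274496
K = exp(4.4274496)
K = 83.717631, rounded to 4 significant figures:

83.72


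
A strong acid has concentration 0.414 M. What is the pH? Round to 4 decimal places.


A strong acid dissociates completely, so [H+] equals the given concentration.
pH = -log10([H+]) = -log10(0.414)
pH = 0.38299966, rounded to 4 dp:

0.3830


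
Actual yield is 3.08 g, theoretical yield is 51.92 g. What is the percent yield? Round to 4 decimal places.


% yield = 100 * actual / theoretical
% yield = 100 * 3.08 / 51.92
% yield = 5.93220339 %, rounded to 4 dp:

5.9322 %


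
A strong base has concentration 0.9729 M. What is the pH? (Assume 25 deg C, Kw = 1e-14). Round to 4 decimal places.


A strong base dissociates completely, so [OH-] equals the given concentration.
pOH = -log10([OH-]) = -log10(0.9729) = 0.011932
pH = 14 - pOH = 14 - 0.011932
pH = 13.988068, rounded to 4 dp:

13.9881


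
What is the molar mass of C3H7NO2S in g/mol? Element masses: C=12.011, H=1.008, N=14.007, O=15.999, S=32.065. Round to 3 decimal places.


M = sum(count * atomic_mass) over atoms.
M = 3*12.011 + 7*1.008 + 1*14.007 + 2*15.999 + 1*32.065
M = 36.033 + 7.056 + 14.007 + 31.998 + 32.065
M = 121.159 g/mol, rounded to 3 dp:

121.159 g/mol


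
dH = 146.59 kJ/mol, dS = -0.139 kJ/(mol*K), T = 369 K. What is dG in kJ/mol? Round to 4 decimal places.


Gibbs: dG = dH - T*dS (consistent units, dS already in kJ/(mol*K)).
T*dS = 369 * -0.139 = -51.291
dG = 146.59 - (-51.291)
dG = 197.881 kJ/mol, rounded to 4 dp:

197.8810 kJ/mol


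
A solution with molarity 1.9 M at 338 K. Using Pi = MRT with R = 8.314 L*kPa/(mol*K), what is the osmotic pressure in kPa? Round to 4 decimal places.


Osmotic pressure (van't Hoff): Pi = M*R*T.
RT = 8.314 * 338 = 2810.132
Pi = 1.9 * 2810.132
Pi = 5339.2508 kPa, rounded to 4 dp:

5339.2508 kPa


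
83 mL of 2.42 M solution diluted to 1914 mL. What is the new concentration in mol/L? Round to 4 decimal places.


Dilution: M1*V1 = M2*V2, solve for M2.
M2 = M1*V1 / V2
M2 = 2.42 * 83 / 1914
M2 = 200.86 / 1914
M2 = 0.10494253 mol/L, rounded to 4 dp:

0.1049 mol/L


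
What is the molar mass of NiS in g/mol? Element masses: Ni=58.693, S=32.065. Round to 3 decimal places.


M = sum(count * atomic_mass) over atoms.
M = 1*58.693 + 1*32.065
M = 58.693 + 32.065
M = 90.758 g/mol, rounded to 3 dp:

90.758 g/mol


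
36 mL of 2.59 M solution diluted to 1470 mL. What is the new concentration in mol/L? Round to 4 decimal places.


Dilution: M1*V1 = M2*V2, solve for M2.
M2 = M1*V1 / V2
M2 = 2.59 * 36 / 1470
M2 = 93.24 / 1470
M2 = 0.06342857 mol/L, rounded to 4 dp:

0.0634 mol/L


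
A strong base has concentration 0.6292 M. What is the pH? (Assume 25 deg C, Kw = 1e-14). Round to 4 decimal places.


A strong base dissociates completely, so [OH-] equals the given concentration.
pOH = -log10([OH-]) = -log10(0.6292) = 0.201211
pH = 14 - pOH = 14 - 0.201211
pH = 13.798789, rounded to 4 dp:

13.7988


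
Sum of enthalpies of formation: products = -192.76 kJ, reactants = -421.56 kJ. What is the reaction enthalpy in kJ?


dH_rxn = sum(dH_f products) - sum(dH_f reactants)
dH_rxn = -192.76 - (-421.56)
dH_rxn = 228.8 kJ:

228.80 kJ


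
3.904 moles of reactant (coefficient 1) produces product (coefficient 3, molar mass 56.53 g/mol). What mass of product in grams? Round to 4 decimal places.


Use the coefficient ratio to convert reactant moles to product moles, then multiply by the product's molar mass.
moles_P = moles_R * (coeff_P / coeff_R) = 3.904 * (3/1) = 11.712
mass_P = moles_P * M_P = 11.712 * 56.53
mass_P = 662.07936 g, rounded to 4 dp:

662.0794 g


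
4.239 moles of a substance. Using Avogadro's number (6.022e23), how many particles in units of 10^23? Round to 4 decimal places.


N = n * NA, then divide by 1e23 for the requested units.
N / 1e23 = n * 6.022
N / 1e23 = 4.239 * 6.022
N / 1e23 = 25.527258, rounded to 4 dp:

25.5273


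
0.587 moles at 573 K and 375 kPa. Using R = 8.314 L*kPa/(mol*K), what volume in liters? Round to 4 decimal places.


PV = nRT, solve for V = nRT / P.
nRT = 0.587 * 8.314 * 573 = 2796.4222
V = 2796.4222 / 375
V = 7.45712587 L, rounded to 4 dp:

7.4571 L


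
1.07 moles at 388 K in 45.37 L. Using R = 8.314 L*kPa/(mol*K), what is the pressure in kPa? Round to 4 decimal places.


PV = nRT, solve for P = nRT / V.
nRT = 1.07 * 8.314 * 388 = 3451.6402
P = 3451.6402 / 45.37
P = 76.07758872 kPa, rounded to 4 dp:

76.0776 kPa


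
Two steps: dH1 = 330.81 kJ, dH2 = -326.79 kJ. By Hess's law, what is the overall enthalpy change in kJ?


Hess's law: enthalpy is a state function, so add the step enthalpies.
dH_total = dH1 + dH2 = 330.81 + (-326.79)
dH_total = 4.02 kJ:

4.02 kJ


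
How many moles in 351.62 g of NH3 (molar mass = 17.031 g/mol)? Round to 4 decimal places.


n = mass / M
n = 351.62 / 17.031
n = 20.64588104 mol, rounded to 4 dp:

20.6459 mol


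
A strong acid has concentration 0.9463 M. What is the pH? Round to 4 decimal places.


A strong acid dissociates completely, so [H+] equals the given concentration.
pH = -log10([H+]) = -log10(0.9463)
pH = 0.02397116, rounded to 4 dp:

0.0240


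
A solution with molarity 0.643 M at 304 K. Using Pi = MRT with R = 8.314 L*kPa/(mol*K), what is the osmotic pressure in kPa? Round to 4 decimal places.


Osmotic pressure (van't Hoff): Pi = M*R*T.
RT = 8.314 * 304 = 2527.456
Pi = 0.643 * 2527.456
Pi = 1625.154208 kPa, rounded to 4 dp:

1625.1542 kPa


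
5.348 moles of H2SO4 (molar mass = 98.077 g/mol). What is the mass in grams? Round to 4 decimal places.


mass = n * M
mass = 5.348 * 98.077
mass = 524.515796 g, rounded to 4 dp:

524.5158 g


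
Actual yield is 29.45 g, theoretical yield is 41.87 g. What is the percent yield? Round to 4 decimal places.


% yield = 100 * actual / theoretical
% yield = 100 * 29.45 / 41.87
% yield = 70.33675663 %, rounded to 4 dp:

70.3368 %


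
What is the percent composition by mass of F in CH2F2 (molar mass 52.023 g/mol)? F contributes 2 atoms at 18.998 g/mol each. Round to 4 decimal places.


pct = 100 * (n_elem * M_elem) / M_total
mass_contribution = 2 * 18.998 = 37.996 g/mol
pct = 100 * 37.996 / 52.023
pct = 73.03692598 %, rounded to 4 dp:

73.0369 %


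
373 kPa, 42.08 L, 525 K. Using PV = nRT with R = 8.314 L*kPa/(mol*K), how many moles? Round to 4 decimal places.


PV = nRT, solve for n = PV / (RT).
PV = 373 * 42.08 = 15695.84
RT = 8.314 * 525 = 4364.85
n = 15695.84 / 4364.85
n = 3.59596321 mol, rounded to 4 dp:

3.5960 mol


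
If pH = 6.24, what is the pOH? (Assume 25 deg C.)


At 25 deg C, pH + pOH = 14.
pOH = 14 - pH = 14 - 6.24
pOH = 7.76:

7.76


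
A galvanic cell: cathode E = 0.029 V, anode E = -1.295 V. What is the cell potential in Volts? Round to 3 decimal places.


Standard cell potential: E_cell = E_cathode - E_anode.
E_cell = 0.029 - (-1.295)
E_cell = 1.324 V, rounded to 3 dp:

1.324 V


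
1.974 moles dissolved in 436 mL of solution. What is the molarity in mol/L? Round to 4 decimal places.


Convert volume to liters: V_L = V_mL / 1000.
V_L = 436 / 1000 = 0.436 L
M = n / V_L = 1.974 / 0.436
M = 4.52752294 mol/L, rounded to 4 dp:

4.5275 mol/L


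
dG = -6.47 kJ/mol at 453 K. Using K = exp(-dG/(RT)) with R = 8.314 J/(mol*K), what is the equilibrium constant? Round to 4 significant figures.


dG is in kJ/mol; multiply by 1000 to match R in J/(mol*K).
RT = 8.314 * 453 = 3766.242 J/mol
exponent = -dG*1000 / (RT) = -(-6.47*1000) / 3766.242 = 1.7178928
K = exp(1.7178928)
K = 5.5727731, rounded to 4 significant figures:

5.573


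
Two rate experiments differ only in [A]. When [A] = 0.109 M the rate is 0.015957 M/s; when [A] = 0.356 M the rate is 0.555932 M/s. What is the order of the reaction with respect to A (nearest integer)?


Rate is proportional to [A]^n, so rate2/rate1 = ([A]2/[A]1)^n. Take logs to solve for n.
rate2/rate1 = 0.555932 / 0.015957 = 34.8394
[A]2/[A]1 = 0.356 / 0.109 = 3.2661
n = ln(34.8394) / ln(3.2661) = 3.0
Nearest integer order:

3


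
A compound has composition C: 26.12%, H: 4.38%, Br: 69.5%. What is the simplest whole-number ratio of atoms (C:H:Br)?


Assume 100 g of compound, divide each mass% by atomic mass to get moles, then normalize by the smallest to get a raw atom ratio.
Moles per 100 g: C: 26.12/12.011 = 2.1747, H: 4.38/1.008 = 4.3452, Br: 69.5/79.904 = 0.8698
Raw ratio (divide by min = 0.8698): C: 2.5, H: 4.996, Br: 1.0
Multiply by 2 to clear fractions: C: 5.0 ~= 5, H: 9.991 ~= 10, Br: 2.0 ~= 2
Reduce by GCD to get the simplest whole-number ratio:

5:10:2


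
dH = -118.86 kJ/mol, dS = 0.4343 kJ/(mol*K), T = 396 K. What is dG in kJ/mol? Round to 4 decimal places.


Gibbs: dG = dH - T*dS (consistent units, dS already in kJ/(mol*K)).
T*dS = 396 * 0.4343 = 171.9828
dG = -118.86 - (171.9828)
dG = -290.8428 kJ/mol, rounded to 4 dp:

-290.8428 kJ/mol


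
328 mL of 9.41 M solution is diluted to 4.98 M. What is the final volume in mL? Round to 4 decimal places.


Dilution: M1*V1 = M2*V2, solve for V2.
V2 = M1*V1 / M2
V2 = 9.41 * 328 / 4.98
V2 = 3086.48 / 4.98
V2 = 619.7751004 mL, rounded to 4 dp:

619.7751 mL


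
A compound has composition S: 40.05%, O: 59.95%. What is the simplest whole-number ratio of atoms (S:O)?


Assume 100 g of compound, divide each mass% by atomic mass to get moles, then normalize by the smallest to get a raw atom ratio.
Moles per 100 g: S: 40.05/32.065 = 1.249, O: 59.95/15.999 = 3.7471
Raw ratio (divide by min = 1.249): S: 1.0, O: 3.0
Multiply by 1 to clear fractions: S: 1.0 ~= 1, O: 3.0 ~= 3
Reduce by GCD to get the simplest whole-number ratio:

1:3


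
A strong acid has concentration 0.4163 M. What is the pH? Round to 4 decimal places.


A strong acid dissociates completely, so [H+] equals the given concentration.
pH = -log10([H+]) = -log10(0.4163)
pH = 0.38059359, rounded to 4 dp:

0.3806


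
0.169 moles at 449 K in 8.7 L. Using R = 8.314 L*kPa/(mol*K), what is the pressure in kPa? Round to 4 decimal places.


PV = nRT, solve for P = nRT / V.
nRT = 0.169 * 8.314 * 449 = 630.8746
P = 630.8746 / 8.7
P = 72.51432184 kPa, rounded to 4 dp:

72.5143 kPa


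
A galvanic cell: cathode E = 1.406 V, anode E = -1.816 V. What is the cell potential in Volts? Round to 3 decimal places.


Standard cell potential: E_cell = E_cathode - E_anode.
E_cell = 1.406 - (-1.816)
E_cell = 3.222 V, rounded to 3 dp:

3.222 V


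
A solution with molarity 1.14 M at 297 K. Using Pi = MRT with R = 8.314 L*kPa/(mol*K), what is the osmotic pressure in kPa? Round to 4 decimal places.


Osmotic pressure (van't Hoff): Pi = M*R*T.
RT = 8.314 * 297 = 2469.258
Pi = 1.14 * 2469.258
Pi = 2814.95412 kPa, rounded to 4 dp:

2814.9541 kPa


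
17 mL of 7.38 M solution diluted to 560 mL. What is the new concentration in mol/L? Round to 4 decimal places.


Dilution: M1*V1 = M2*V2, solve for M2.
M2 = M1*V1 / V2
M2 = 7.38 * 17 / 560
M2 = 125.46 / 560
M2 = 0.22403571 mol/L, rounded to 4 dp:

0.2240 mol/L


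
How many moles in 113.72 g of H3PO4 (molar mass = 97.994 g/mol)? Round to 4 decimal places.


n = mass / M
n = 113.72 / 97.994
n = 1.16047921 mol, rounded to 4 dp:

1.1605 mol


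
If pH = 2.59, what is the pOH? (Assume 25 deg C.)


At 25 deg C, pH + pOH = 14.
pOH = 14 - pH = 14 - 2.59
pOH = 11.41:

11.41


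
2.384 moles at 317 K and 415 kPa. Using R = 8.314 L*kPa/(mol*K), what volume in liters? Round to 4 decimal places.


PV = nRT, solve for V = nRT / P.
nRT = 2.384 * 8.314 * 317 = 6283.1226
V = 6283.1226 / 415
V = 15.14005446 L, rounded to 4 dp:

15.1401 L


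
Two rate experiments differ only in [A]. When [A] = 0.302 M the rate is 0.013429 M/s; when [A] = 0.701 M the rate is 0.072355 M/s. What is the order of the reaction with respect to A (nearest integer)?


Rate is proportional to [A]^n, so rate2/rate1 = ([A]2/[A]1)^n. Take logs to solve for n.
rate2/rate1 = 0.072355 / 0.013429 = 5.388
[A]2/[A]1 = 0.701 / 0.302 = 2.3212
n = ln(5.388) / ln(2.3212) = 2.0
Nearest integer order:

2


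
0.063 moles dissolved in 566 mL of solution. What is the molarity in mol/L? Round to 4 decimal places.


Convert volume to liters: V_L = V_mL / 1000.
V_L = 566 / 1000 = 0.566 L
M = n / V_L = 0.063 / 0.566
M = 0.11130742 mol/L, rounded to 4 dp:

0.1113 mol/L


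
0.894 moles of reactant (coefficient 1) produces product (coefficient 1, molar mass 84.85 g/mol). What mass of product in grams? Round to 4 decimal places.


Use the coefficient ratio to convert reactant moles to product moles, then multiply by the product's molar mass.
moles_P = moles_R * (coeff_P / coeff_R) = 0.894 * (1/1) = 0.894
mass_P = moles_P * M_P = 0.894 * 84.85
mass_P = 75.8559 g, rounded to 4 dp:

75.8559 g


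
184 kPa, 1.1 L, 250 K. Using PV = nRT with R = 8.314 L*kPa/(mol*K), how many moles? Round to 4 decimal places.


PV = nRT, solve for n = PV / (RT).
PV = 184 * 1.1 = 202.4
RT = 8.314 * 250 = 2078.5
n = 202.4 / 2078.5
n = 0.09737792 mol, rounded to 4 dp:

0.0974 mol


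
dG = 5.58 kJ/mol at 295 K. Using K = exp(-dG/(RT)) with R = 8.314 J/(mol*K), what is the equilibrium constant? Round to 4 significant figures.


dG is in kJ/mol; multiply by 1000 to match R in J/(mol*K).
RT = 8.314 * 295 = 2452.63 J/mol
exponent = -dG*1000 / (RT) = -(5.58*1000) / 2452.63 = -2.27510876
K = exp(-2.27510876)
K = 0.10278573, rounded to 4 significant figures:

0.1028


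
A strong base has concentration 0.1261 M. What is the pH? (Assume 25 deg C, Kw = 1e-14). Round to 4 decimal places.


A strong base dissociates completely, so [OH-] equals the given concentration.
pOH = -log10([OH-]) = -log10(0.1261) = 0.899285
pH = 14 - pOH = 14 - 0.899285
pH = 13.100715, rounded to 4 dp:

13.1007


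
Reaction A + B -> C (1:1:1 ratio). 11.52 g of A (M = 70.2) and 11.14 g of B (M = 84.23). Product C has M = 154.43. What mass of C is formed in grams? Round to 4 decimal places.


Find moles of each reactant; the smaller value is the limiting reagent in a 1:1:1 reaction, so moles_C equals moles of the limiter.
n_A = mass_A / M_A = 11.52 / 70.2 = 0.164103 mol
n_B = mass_B / M_B = 11.14 / 84.23 = 0.132257 mol
Limiting reagent: B (smaller), n_limiting = 0.132257 mol
mass_C = n_limiting * M_C = 0.132257 * 154.43
mass_C = 20.42444851 g, rounded to 4 dp:

20.4244 g


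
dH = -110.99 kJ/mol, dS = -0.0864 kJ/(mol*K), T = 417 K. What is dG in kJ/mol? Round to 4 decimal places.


Gibbs: dG = dH - T*dS (consistent units, dS already in kJ/(mol*K)).
T*dS = 417 * -0.0864 = -36.0288
dG = -110.99 - (-36.0288)
dG = -74.9612 kJ/mol, rounded to 4 dp:

-74.9612 kJ/mol


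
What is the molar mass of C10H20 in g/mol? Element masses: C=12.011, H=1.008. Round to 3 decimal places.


M = sum(count * atomic_mass) over atoms.
M = 10*12.011 + 20*1.008
M = 120.11 + 20.16
M = 140.27 g/mol, rounded to 3 dp:

140.270 g/mol


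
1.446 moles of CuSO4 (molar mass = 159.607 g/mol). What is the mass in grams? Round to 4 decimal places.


mass = n * M
mass = 1.446 * 159.607
mass = 230.791722 g, rounded to 4 dp:

230.7917 g


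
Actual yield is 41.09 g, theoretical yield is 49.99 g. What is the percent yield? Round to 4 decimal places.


% yield = 100 * actual / theoretical
% yield = 100 * 41.09 / 49.99
% yield = 82.19643929 %, rounded to 4 dp:

82.1964 %


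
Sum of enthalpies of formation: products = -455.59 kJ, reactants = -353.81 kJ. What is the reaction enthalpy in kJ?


dH_rxn = sum(dH_f products) - sum(dH_f reactants)
dH_rxn = -455.59 - (-353.81)
dH_rxn = -101.78 kJ:

-101.78 kJ


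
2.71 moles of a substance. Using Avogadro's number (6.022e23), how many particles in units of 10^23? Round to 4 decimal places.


N = n * NA, then divide by 1e23 for the requested units.
N / 1e23 = n * 6.022
N / 1e23 = 2.71 * 6.022
N / 1e23 = 16.31962, rounded to 4 dp:

16.3196


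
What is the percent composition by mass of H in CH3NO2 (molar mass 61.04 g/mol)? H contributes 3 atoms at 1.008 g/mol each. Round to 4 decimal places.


pct = 100 * (n_elem * M_elem) / M_total
mass_contribution = 3 * 1.008 = 3.024 g/mol
pct = 100 * 3.024 / 61.04
pct = 4.95412844 %, rounded to 4 dp:

4.9541 %


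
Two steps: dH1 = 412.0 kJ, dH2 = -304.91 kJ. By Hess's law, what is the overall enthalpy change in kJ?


Hess's law: enthalpy is a state function, so add the step enthalpies.
dH_total = dH1 + dH2 = 412.0 + (-304.91)
dH_total = 107.09 kJ:

107.09 kJ


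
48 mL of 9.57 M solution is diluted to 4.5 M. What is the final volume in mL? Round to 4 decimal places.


Dilution: M1*V1 = M2*V2, solve for V2.
V2 = M1*V1 / M2
V2 = 9.57 * 48 / 4.5
V2 = 459.36 / 4.5
V2 = 102.08 mL, rounded to 4 dp:

102.0800 mL


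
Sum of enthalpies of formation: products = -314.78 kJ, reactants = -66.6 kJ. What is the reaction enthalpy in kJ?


dH_rxn = sum(dH_f products) - sum(dH_f reactants)
dH_rxn = -314.78 - (-66.6)
dH_rxn = -248.18 kJ:

-248.18 kJ


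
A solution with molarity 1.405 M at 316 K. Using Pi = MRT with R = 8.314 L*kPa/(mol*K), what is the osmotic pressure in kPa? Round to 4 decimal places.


Osmotic pressure (van't Hoff): Pi = M*R*T.
RT = 8.314 * 316 = 2627.224
Pi = 1.405 * 2627.224
Pi = 3691.24972 kPa, rounded to 4 dp:

3691.2497 kPa


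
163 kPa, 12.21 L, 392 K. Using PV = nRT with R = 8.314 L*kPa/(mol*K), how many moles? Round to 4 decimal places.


PV = nRT, solve for n = PV / (RT).
PV = 163 * 12.21 = 1990.23
RT = 8.314 * 392 = 3259.088
n = 1990.23 / 3259.088
n = 0.61067084 mol, rounded to 4 dp:

0.6107 mol


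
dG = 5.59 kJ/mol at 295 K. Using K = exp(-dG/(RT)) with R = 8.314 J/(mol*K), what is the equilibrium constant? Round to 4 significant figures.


dG is in kJ/mol; multiply by 1000 to match R in J/(mol*K).
RT = 8.314 * 295 = 2452.63 J/mol
exponent = -dG*1000 / (RT) = -(5.59*1000) / 2452.63 = -2.27918602
K = exp(-2.27918602)
K = 0.1023675, rounded to 4 significant figures:

0.1024


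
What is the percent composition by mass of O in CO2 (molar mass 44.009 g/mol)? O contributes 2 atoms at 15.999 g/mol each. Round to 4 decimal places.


pct = 100 * (n_elem * M_elem) / M_total
mass_contribution = 2 * 15.999 = 31.998 g/mol
pct = 100 * 31.998 / 44.009
pct = 72.70785521 %, rounded to 4 dp:

72.7079 %


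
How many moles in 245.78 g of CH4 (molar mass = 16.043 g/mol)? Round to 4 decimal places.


n = mass / M
n = 245.78 / 16.043
n = 15.32007729 mol, rounded to 4 dp:

15.3201 mol


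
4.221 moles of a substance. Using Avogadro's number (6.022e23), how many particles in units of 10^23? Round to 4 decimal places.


N = n * NA, then divide by 1e23 for the requested units.
N / 1e23 = n * 6.022
N / 1e23 = 4.221 * 6.022
N / 1e23 = 25.418862, rounded to 4 dp:

25.4189


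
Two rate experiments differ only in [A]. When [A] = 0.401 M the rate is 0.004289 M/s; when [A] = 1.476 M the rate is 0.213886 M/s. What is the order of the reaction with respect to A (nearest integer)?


Rate is proportional to [A]^n, so rate2/rate1 = ([A]2/[A]1)^n. Take logs to solve for n.
rate2/rate1 = 0.213886 / 0.004289 = 49.8685
[A]2/[A]1 = 1.476 / 0.401 = 3.6808
n = ln(49.8685) / ln(3.6808) = 3.0
Nearest integer order:

3


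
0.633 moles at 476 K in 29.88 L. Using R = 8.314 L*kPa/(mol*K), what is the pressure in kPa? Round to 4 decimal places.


PV = nRT, solve for P = nRT / V.
nRT = 0.633 * 8.314 * 476 = 2505.0747
P = 2505.0747 / 29.88
P = 83.83784137 kPa, rounded to 4 dp:

83.8378 kPa


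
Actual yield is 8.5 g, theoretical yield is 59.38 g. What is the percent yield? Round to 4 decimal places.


% yield = 100 * actual / theoretical
% yield = 100 * 8.5 / 59.38
% yield = 14.31458404 %, rounded to 4 dp:

14.3146 %


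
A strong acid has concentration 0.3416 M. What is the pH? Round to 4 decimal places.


A strong acid dissociates completely, so [H+] equals the given concentration.
pH = -log10([H+]) = -log10(0.3416)
pH = 0.46648214, rounded to 4 dp:

0.4665


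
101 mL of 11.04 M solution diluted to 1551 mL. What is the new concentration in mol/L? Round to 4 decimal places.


Dilution: M1*V1 = M2*V2, solve for M2.
M2 = M1*V1 / V2
M2 = 11.04 * 101 / 1551
M2 = 1115.04 / 1551
M2 = 0.71891683 mol/L, rounded to 4 dp:

0.7189 mol/L


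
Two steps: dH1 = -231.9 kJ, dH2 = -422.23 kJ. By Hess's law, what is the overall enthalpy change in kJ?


Hess's law: enthalpy is a state function, so add the step enthalpies.
dH_total = dH1 + dH2 = -231.9 + (-422.23)
dH_total = -654.13 kJ:

-654.13 kJ


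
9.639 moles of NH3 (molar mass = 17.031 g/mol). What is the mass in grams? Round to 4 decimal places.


mass = n * M
mass = 9.639 * 17.031
mass = 164.161809 g, rounded to 4 dp:

164.1618 g


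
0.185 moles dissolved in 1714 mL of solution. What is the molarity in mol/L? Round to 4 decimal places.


Convert volume to liters: V_L = V_mL / 1000.
V_L = 1714 / 1000 = 1.714 L
M = n / V_L = 0.185 / 1.714
M = 0.10793466 mol/L, rounded to 4 dp:

0.1079 mol/L


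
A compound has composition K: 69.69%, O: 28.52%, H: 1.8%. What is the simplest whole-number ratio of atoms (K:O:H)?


Assume 100 g of compound, divide each mass% by atomic mass to get moles, then normalize by the smallest to get a raw atom ratio.
Moles per 100 g: K: 69.69/39.098 = 1.7824, O: 28.52/15.999 = 1.7826, H: 1.8/1.008 = 1.7857
Raw ratio (divide by min = 1.7824): K: 1.0, O: 1.0, H: 1.002
Multiply by 1 to clear fractions: K: 1.0 ~= 1, O: 1.0 ~= 1, H: 1.002 ~= 1
Reduce by GCD to get the simplest whole-number ratio:

1:1:1


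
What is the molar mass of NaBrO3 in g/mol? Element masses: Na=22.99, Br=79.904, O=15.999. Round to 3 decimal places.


M = sum(count * atomic_mass) over atoms.
M = 1*22.99 + 1*79.904 + 3*15.999
M = 22.99 + 79.904 + 47.997
M = 150.891 g/mol, rounded to 3 dp:

150.891 g/mol


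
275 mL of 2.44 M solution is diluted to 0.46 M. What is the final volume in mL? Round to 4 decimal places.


Dilution: M1*V1 = M2*V2, solve for V2.
V2 = M1*V1 / M2
V2 = 2.44 * 275 / 0.46
V2 = 671.0 / 0.46
V2 = 1458.69565217 mL, rounded to 4 dp:

1458.6957 mL


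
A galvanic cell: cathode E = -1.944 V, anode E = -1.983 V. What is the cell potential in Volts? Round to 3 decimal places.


Standard cell potential: E_cell = E_cathode - E_anode.
E_cell = -1.944 - (-1.983)
E_cell = 0.039 V, rounded to 3 dp:

0.039 V


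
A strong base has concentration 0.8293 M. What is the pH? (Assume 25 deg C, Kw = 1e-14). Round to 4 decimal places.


A strong base dissociates completely, so [OH-] equals the given concentration.
pOH = -log10([OH-]) = -log10(0.8293) = 0.081288
pH = 14 - pOH = 14 - 0.081288
pH = 13.918712, rounded to 4 dp:

13.9187


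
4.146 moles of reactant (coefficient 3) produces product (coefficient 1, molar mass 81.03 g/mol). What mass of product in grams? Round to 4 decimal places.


Use the coefficient ratio to convert reactant moles to product moles, then multiply by the product's molar mass.
moles_P = moles_R * (coeff_P / coeff_R) = 4.146 * (1/3) = 1.382
mass_P = moles_P * M_P = 1.382 * 81.03
mass_P = 111.98346 g, rounded to 4 dp:

111.9835 g


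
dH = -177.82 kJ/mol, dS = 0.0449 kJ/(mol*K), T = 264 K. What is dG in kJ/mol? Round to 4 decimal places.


Gibbs: dG = dH - T*dS (consistent units, dS already in kJ/(mol*K)).
T*dS = 264 * 0.0449 = 11.8536
dG = -177.82 - (11.8536)
dG = -189.6736 kJ/mol, rounded to 4 dp:

-189.6736 kJ/mol


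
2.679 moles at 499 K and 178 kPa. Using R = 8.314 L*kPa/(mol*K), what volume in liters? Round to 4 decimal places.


PV = nRT, solve for V = nRT / P.
nRT = 2.679 * 8.314 * 499 = 11114.3298
V = 11114.3298 / 178
V = 62.44005506 L, rounded to 4 dp:

62.4401 L


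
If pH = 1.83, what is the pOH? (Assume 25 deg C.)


At 25 deg C, pH + pOH = 14.
pOH = 14 - pH = 14 - 1.83
pOH = 12.17:

12.17


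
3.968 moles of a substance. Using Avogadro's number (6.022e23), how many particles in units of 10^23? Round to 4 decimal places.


N = n * NA, then divide by 1e23 for the requested units.
N / 1e23 = n * 6.022
N / 1e23 = 3.968 * 6.022
N / 1e23 = 23.895296, rounded to 4 dp:

23.8953


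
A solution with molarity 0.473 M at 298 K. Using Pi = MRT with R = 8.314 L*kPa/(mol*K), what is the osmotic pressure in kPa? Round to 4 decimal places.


Osmotic pressure (van't Hoff): Pi = M*R*T.
RT = 8.314 * 298 = 2477.572
Pi = 0.473 * 2477.572
Pi = 1171.891556 kPa, rounded to 4 dp:

1171.8916 kPa


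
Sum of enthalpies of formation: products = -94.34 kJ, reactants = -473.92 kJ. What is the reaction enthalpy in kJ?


dH_rxn = sum(dH_f products) - sum(dH_f reactants)
dH_rxn = -94.34 - (-473.92)
dH_rxn = 379.58 kJ:

379.58 kJ


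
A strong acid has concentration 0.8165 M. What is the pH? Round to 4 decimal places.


A strong acid dissociates completely, so [H+] equals the given concentration.
pH = -log10([H+]) = -log10(0.8165)
pH = 0.08804381, rounded to 4 dp:

0.0880


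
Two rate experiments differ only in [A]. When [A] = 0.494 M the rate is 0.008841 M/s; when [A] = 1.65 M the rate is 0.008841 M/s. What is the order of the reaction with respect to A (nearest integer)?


Rate is proportional to [A]^n, so rate2/rate1 = ([A]2/[A]1)^n. Take logs to solve for n.
rate2/rate1 = 0.008841 / 0.008841 = 1.0
[A]2/[A]1 = 1.65 / 0.494 = 3.3401
n = ln(1.0) / ln(3.3401) = 0.0
Nearest integer order:

0


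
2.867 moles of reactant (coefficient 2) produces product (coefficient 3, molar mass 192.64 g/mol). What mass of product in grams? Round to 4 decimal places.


Use the coefficient ratio to convert reactant moles to product moles, then multiply by the product's molar mass.
moles_P = moles_R * (coeff_P / coeff_R) = 2.867 * (3/2) = 4.3005
mass_P = moles_P * M_P = 4.3005 * 192.64
mass_P = 828.44832 g, rounded to 4 dp:

828.4483 g


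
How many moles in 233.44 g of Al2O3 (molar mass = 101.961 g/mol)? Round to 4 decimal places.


n = mass / M
n = 233.44 / 101.961
n = 2.28950285 mol, rounded to 4 dp:

2.2895 mol


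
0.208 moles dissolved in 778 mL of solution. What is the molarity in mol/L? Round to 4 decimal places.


Convert volume to liters: V_L = V_mL / 1000.
V_L = 778 / 1000 = 0.778 L
M = n / V_L = 0.208 / 0.778
M = 0.26735219 mol/L, rounded to 4 dp:

0.2674 mol/L


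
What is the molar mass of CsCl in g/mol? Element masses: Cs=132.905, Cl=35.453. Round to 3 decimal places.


M = sum(count * atomic_mass) over atoms.
M = 1*132.905 + 1*35.453
M = 132.905 + 35.453
M = 168.358 g/mol, rounded to 3 dp:

168.358 g/mol


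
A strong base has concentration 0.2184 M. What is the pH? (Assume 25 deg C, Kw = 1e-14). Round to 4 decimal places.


A strong base dissociates completely, so [OH-] equals the given concentration.
pOH = -log10([OH-]) = -log10(0.2184) = 0.660747
pH = 14 - pOH = 14 - 0.660747
pH = 13.339253, rounded to 4 dp:

13.3393


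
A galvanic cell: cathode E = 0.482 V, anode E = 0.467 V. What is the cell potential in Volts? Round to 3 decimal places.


Standard cell potential: E_cell = E_cathode - E_anode.
E_cell = 0.482 - (0.467)
E_cell = 0.015 V, rounded to 3 dp:

0.015 V


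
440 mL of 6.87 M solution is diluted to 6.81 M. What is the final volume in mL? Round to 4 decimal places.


Dilution: M1*V1 = M2*V2, solve for V2.
V2 = M1*V1 / M2
V2 = 6.87 * 440 / 6.81
V2 = 3022.8 / 6.81
V2 = 443.87665198 mL, rounded to 4 dp:

443.8767 mL


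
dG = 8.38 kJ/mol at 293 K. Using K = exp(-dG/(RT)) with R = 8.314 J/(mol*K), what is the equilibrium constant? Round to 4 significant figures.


dG is in kJ/mol; multiply by 1000 to match R in J/(mol*K).
RT = 8.314 * 293 = 2436.002 J/mol
exponent = -dG*1000 / (RT) = -(8.38*1000) / 2436.002 = -3.44006286
K = exp(-3.44006286)
K = 0.03206267, rounded to 4 significant figures:

0.03206


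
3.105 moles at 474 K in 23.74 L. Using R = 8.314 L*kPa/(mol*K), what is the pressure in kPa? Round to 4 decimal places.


PV = nRT, solve for P = nRT / V.
nRT = 3.105 * 8.314 * 474 = 12236.2958
P = 12236.2958 / 23.74
P = 515.42947767 kPa, rounded to 4 dp:

515.4295 kPa
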